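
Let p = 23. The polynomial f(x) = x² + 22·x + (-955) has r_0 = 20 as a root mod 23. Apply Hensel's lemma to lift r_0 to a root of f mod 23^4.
r_3 = 245384 (mod 279841)

Hensel: r_{i+1} = r_i − f(r_i)·(f′(r_i))^{-1} mod 23^{i+2}, f′(x) = 2x + 22. Iterate:
  r_0 = 20 (mod 23)
  r_1 = 457 (mod 529)
  r_2 = 2044 (mod 12167)
  r_3 = 245384 (mod 279841)
Final: r = 245384 satisfies f(r) ≡ 0 mod 23^4.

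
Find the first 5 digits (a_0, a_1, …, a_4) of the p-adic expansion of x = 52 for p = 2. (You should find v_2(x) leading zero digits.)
(a_0, …, a_4) = (0, 0, 1, 0, 1)

v_2(52) = 2, so a_0 = ... = a_1 = 0. Factor out: x = 2^2 · u with u = 13 a unit in ℤ_2. Expand u iteratively via a_{v+i} = u_i mod 2, u_{i+1} = (u_i − a_{v+i})/2:
  u_0 = 13;  a_2 = 1;  u_1 = (u_0 − 1)/2 = 6
  u_1 = 6;  a_3 = 0;  u_2 = (u_1 − 0)/2 = 3
  u_2 = 3;  a_4 = 1;  u_3 = (u_2 − 1)/2 = 1
Digits: (0, 0, 1, 0, 1).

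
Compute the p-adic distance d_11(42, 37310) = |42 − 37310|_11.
d_11(42, 37310) = 1/1331

Step 1 — x − y = 42 − 37310 = -37268. Step 2 — v_11(-37268) = 3 (factor: -37268 = −(11^3 · 28); the sign does not affect v_p). Step 3 — |x − y|_11 = 11^{-3} = 1/1331.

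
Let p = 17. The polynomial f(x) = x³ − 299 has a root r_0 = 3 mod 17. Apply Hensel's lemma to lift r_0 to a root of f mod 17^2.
r_1 = 88 (mod 289)

Hensel: r_{i+1} = r_i − f(r_i)/f′(r_i) mod 17^{i+2}, where f′(x) = 3x². Iterate:
  r_0 = 3 (mod 17)
  r_1 = 88 (mod 289)
Final: r = 88 with f(r) ≡ 0 mod 17^2.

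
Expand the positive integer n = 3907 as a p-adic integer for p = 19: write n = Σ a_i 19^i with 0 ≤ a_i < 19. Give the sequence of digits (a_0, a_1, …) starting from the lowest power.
(a_0, a_1, …) = (12, 15, 10)

Repeated division by 19 gives the digits low-to-high: 3907 = 12 + 15·19^1 + 10·19^2. Digit sequence: (12, 15, 10).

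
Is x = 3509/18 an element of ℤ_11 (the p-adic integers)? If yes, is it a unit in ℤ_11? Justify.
x ∈ ℤ_11 but not a unit; v_11(x) = 2 > 0

ℤ_11 = {x ∈ ℚ_11 : v_11(x) ≥ 0} and ℤ_11^× = {x ∈ ℤ_11 : v_11(x) = 0}. Here v_11(3509/18) = v_11(num) − v_11(den) = 2; compare against these criteria.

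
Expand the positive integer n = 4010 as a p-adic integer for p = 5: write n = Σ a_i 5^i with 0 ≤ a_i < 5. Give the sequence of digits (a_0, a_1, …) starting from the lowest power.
(a_0, a_1, …) = (0, 2, 0, 2, 1, 1)

Repeated division by 5 gives the digits low-to-high: 4010 = 2·5^1 + 2·5^3 + 1·5^4 + 1·5^5. Digit sequence: (0, 2, 0, 2, 1, 1).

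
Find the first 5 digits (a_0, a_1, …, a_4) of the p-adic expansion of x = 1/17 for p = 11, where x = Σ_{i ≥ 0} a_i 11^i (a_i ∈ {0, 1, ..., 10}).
(a_0, …, a_4) = (2, 5, 6, 2, 3)

v_11(1/17) = 0 (numerator and denominator both coprime to 11), so x ∈ ℤ_11^×. Compute digits iteratively via a_i = x_i mod 11, x_{i+1} = (x_i − a_i)/11, with x_0 = x:
  x_0 = 1/17;  a_0 = 2;  x_1 = (x_0 − 2)/11 = -3/17
  x_1 = -3/17;  a_1 = 5;  x_2 = (x_1 − 5)/11 = -8/17
  x_2 = -8/17;  a_2 = 6;  x_3 = (x_2 − 6)/11 = -10/17
  x_3 = -10/17;  a_3 = 2;  x_4 = (x_3 − 2)/11 = -4/17
  x_4 = -4/17;  a_4 = 3;  x_5 = (x_4 − 3)/11 = -5/17
Digits: (2, 5, 6, 2, 3).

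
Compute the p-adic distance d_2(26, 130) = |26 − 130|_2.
d_2(26, 130) = 1/8

Step 1 — x − y = 26 − 130 = -104. Step 2 — v_2(-104) = 3 (factor: -104 = −(2^3 · 13); the sign does not affect v_p). Step 3 — |x − y|_2 = 2^{-3} = 1/8.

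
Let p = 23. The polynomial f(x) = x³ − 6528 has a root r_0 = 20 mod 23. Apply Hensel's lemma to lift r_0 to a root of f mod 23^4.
r_3 = 73712 (mod 279841)

Hensel: r_{i+1} = r_i − f(r_i)/f′(r_i) mod 23^{i+2}, where f′(x) = 3x². Iterate:
  r_0 = 20 (mod 23)
  r_1 = 181 (mod 529)
  r_2 = 710 (mod 12167)
  r_3 = 73712 (mod 279841)
Final: r = 73712 with f(r) ≡ 0 mod 23^4.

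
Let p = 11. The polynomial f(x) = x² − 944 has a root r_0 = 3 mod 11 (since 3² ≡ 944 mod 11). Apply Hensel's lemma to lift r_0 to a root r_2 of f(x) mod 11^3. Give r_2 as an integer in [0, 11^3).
r_2 = 542 (mod 1331)

Hensel's recurrence: r_{i+1} = r_i − f(r_i)·(f′(r_i))^{-1} mod 11^{i+2}, with f′(x) = 2x. Iterate:
  r_0 = 3 (mod 11)
  r_1 = 58 (mod 121)
  r_2 = 542 (mod 1331)
Final: r_2 = 542, and one checks f(r_2) ≡ 0 mod 11^3.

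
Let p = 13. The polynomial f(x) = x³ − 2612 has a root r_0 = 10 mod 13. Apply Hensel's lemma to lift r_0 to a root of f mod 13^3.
r_2 = 608 (mod 2197)

Hensel: r_{i+1} = r_i − f(r_i)/f′(r_i) mod 13^{i+2}, where f′(x) = 3x². Iterate:
  r_0 = 10 (mod 13)
  r_1 = 101 (mod 169)
  r_2 = 608 (mod 2197)
Final: r = 608 with f(r) ≡ 0 mod 13^3.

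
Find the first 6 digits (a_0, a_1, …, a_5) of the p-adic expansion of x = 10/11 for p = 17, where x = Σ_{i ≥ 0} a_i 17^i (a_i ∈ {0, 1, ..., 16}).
(a_0, …, a_5) = (4, 6, 12, 7, 15, 13)

v_17(10/11) = 0 (numerator and denominator both coprime to 17), so x ∈ ℤ_17^×. Compute digits iteratively via a_i = x_i mod 17, x_{i+1} = (x_i − a_i)/17, with x_0 = x:
  x_0 = 10/11;  a_0 = 4;  x_1 = (x_0 − 4)/17 = -2/11
  x_1 = -2/11;  a_1 = 6;  x_2 = (x_1 − 6)/17 = -4/11
  x_2 = -4/11;  a_2 = 12;  x_3 = (x_2 − 12)/17 = -8/11
  x_3 = -8/11;  a_3 = 7;  x_4 = (x_3 − 7)/17 = -5/11
  x_4 = -5/11;  a_4 = 15;  x_5 = (x_4 − 15)/17 = -10/11
  x_5 = -10/11;  a_5 = 13;  x_6 = (x_5 − 13)/17 = -9/11
Digits: (4, 6, 12, 7, 15, 13).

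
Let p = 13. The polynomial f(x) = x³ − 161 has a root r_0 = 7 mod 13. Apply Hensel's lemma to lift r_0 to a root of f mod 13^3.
r_2 = 1567 (mod 2197)

Hensel: r_{i+1} = r_i − f(r_i)/f′(r_i) mod 13^{i+2}, where f′(x) = 3x². Iterate:
  r_0 = 7 (mod 13)
  r_1 = 46 (mod 169)
  r_2 = 1567 (mod 2197)
Final: r = 1567 with f(r) ≡ 0 mod 13^3.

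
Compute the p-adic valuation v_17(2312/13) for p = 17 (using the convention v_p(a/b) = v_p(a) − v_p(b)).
v_17(2312/13) = 2

Factor powers of 17 from the numerator and denominator of the reduced fraction: 2312 = 17^2 · 8 and 13 = 17^0 · 13. Apply v_p(a/b) = v_p(a) − v_p(b): v_17(2312/13) = 2 − 0 = 2.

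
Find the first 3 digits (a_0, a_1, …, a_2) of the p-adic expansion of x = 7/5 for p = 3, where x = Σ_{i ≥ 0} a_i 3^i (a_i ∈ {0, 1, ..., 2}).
(a_0, …, a_2) = (2, 1, 2)

v_3(7/5) = 0 (numerator and denominator both coprime to 3), so x ∈ ℤ_3^×. Compute digits iteratively via a_i = x_i mod 3, x_{i+1} = (x_i − a_i)/3, with x_0 = x:
  x_0 = 7/5;  a_0 = 2;  x_1 = (x_0 − 2)/3 = -1/5
  x_1 = -1/5;  a_1 = 1;  x_2 = (x_1 − 1)/3 = -2/5
  x_2 = -2/5;  a_2 = 2;  x_3 = (x_2 − 2)/3 = -4/5
Digits: (2, 1, 2).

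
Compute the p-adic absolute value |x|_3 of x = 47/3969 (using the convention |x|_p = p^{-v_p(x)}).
|47/3969|_3 = 81

Step 1 — compute v_3(x) by factoring powers of 3 out of the numerator and denominator: v_3(47/3969) = -4. Step 2 — apply |x|_p = p^{-v_p(x)} = 3^{4} = 81.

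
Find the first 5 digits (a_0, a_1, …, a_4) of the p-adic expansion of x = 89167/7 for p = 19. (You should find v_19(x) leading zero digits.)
(a_0, …, a_4) = (0, 0, 0, 10, 5)

v_19(89167/7) = 3, so a_0 = ... = a_2 = 0. Factor out: x = 19^3 · u with u = 13/7 a unit in ℤ_19. Expand u iteratively via a_{v+i} = u_i mod 19, u_{i+1} = (u_i − a_{v+i})/19:
  u_0 = 13/7;  a_3 = 10;  u_1 = (u_0 − 10)/19 = -3/7
  u_1 = -3/7;  a_4 = 5;  u_2 = (u_1 − 5)/19 = -2/7
Digits: (0, 0, 0, 10, 5).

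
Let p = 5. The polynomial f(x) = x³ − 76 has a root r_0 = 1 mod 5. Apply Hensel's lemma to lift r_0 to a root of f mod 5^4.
r_3 = 26 (mod 625)

Hensel: r_{i+1} = r_i − f(r_i)/f′(r_i) mod 5^{i+2}, where f′(x) = 3x². Iterate:
  r_0 = 1 (mod 5)
  r_1 = 1 (mod 25)
  r_2 = 26 (mod 125)
  r_3 = 26 (mod 625)
Final: r = 26 with f(r) ≡ 0 mod 5^4.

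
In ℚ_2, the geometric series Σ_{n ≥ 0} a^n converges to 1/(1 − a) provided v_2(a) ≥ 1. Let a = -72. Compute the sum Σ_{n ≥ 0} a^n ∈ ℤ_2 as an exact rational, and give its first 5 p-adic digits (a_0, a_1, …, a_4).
Σ a^n = 1/(1 − a) = 1/73;  first 5 digits = (1, 0, 0, 1, 1)

v_2(a) = 3 ≥ 1, so the series converges in ℤ_2 to 1/(1 − a) = 1/(1 − (-72)) = 1/73. Expand this rational in ℤ_2: compute digits iteratively via d_i = x_i mod 2, x_{i+1} = (x_i − d_i)/2. The first 5 digits are (1, 0, 0, 1, 1).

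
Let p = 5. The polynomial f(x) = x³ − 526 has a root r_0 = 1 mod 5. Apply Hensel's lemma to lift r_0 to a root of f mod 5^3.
r_2 = 51 (mod 125)

Hensel: r_{i+1} = r_i − f(r_i)/f′(r_i) mod 5^{i+2}, where f′(x) = 3x². Iterate:
  r_0 = 1 (mod 5)
  r_1 = 1 (mod 25)
  r_2 = 51 (mod 125)
Final: r = 51 with f(r) ≡ 0 mod 5^3.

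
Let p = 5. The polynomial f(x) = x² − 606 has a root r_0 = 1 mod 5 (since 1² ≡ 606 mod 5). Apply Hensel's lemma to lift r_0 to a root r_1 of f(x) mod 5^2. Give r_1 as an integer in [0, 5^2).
r_1 = 16 (mod 25)

Hensel's recurrence: r_{i+1} = r_i − f(r_i)·(f′(r_i))^{-1} mod 5^{i+2}, with f′(x) = 2x. Iterate:
  r_0 = 1 (mod 5)
  r_1 = 16 (mod 25)
Final: r_1 = 16, and one checks f(r_1) ≡ 0 mod 5^2.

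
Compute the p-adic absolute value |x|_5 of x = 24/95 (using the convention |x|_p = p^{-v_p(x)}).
|24/95|_5 = 5

Step 1 — compute v_5(x) by factoring powers of 5 out of the numerator and denominator: v_5(24/95) = -1. Step 2 — apply |x|_p = p^{-v_p(x)} = 5^{1} = 5.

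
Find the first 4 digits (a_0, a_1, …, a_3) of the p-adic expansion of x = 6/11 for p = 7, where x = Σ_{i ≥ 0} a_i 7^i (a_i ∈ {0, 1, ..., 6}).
(a_0, …, a_3) = (5, 0, 5, 5)

v_7(6/11) = 0 (numerator and denominator both coprime to 7), so x ∈ ℤ_7^×. Compute digits iteratively via a_i = x_i mod 7, x_{i+1} = (x_i − a_i)/7, with x_0 = x:
  x_0 = 6/11;  a_0 = 5;  x_1 = (x_0 − 5)/7 = -7/11
  x_1 = -7/11;  a_1 = 0;  x_2 = (x_1 − 0)/7 = -1/11
  x_2 = -1/11;  a_2 = 5;  x_3 = (x_2 − 5)/7 = -8/11
  x_3 = -8/11;  a_3 = 5;  x_4 = (x_3 − 5)/7 = -9/11
Digits: (5, 0, 5, 5).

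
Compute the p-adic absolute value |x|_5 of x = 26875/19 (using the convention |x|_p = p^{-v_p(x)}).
|26875/19|_5 = 1/625

Step 1 — compute v_5(x) by factoring powers of 5 out of the numerator and denominator: v_5(26875/19) = 4. Step 2 — apply |x|_p = p^{-v_p(x)} = 5^{-4} = 1/625.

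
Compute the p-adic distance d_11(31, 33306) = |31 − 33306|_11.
d_11(31, 33306) = 1/1331

Step 1 — x − y = 31 − 33306 = -33275. Step 2 — v_11(-33275) = 3 (factor: -33275 = −(11^3 · 25); the sign does not affect v_p). Step 3 — |x − y|_11 = 11^{-3} = 1/1331.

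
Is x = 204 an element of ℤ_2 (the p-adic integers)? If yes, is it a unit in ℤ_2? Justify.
x ∈ ℤ_2 but not a unit; v_2(x) = 2 > 0

ℤ_2 = {x ∈ ℚ_2 : v_2(x) ≥ 0} and ℤ_2^× = {x ∈ ℤ_2 : v_2(x) = 0}. Here v_2(204) = v_2(num) − v_2(den) = 2; compare against these criteria.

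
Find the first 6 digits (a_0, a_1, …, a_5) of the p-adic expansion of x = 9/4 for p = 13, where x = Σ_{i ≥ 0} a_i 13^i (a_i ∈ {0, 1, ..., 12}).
(a_0, …, a_5) = (12, 9, 9, 9, 9, 9)

v_13(9/4) = 0 (numerator and denominator both coprime to 13), so x ∈ ℤ_13^×. Compute digits iteratively via a_i = x_i mod 13, x_{i+1} = (x_i − a_i)/13, with x_0 = x:
  x_0 = 9/4;  a_0 = 12;  x_1 = (x_0 − 12)/13 = -3/4
  x_1 = -3/4;  a_1 = 9;  x_2 = (x_1 − 9)/13 = -3/4
  x_2 = -3/4;  a_2 = 9;  x_3 = (x_2 − 9)/13 = -3/4
  x_3 = -3/4;  a_3 = 9;  x_4 = (x_3 − 9)/13 = -3/4
  x_4 = -3/4;  a_4 = 9;  x_5 = (x_4 − 9)/13 = -3/4
  x_5 = -3/4;  a_5 = 9;  x_6 = (x_5 − 9)/13 = -3/4
Digits: (12, 9, 9, 9, 9, 9).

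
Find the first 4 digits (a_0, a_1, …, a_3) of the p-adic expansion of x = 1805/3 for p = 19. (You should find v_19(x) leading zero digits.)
(a_0, …, a_3) = (0, 0, 8, 6)

v_19(1805/3) = 2, so a_0 = ... = a_1 = 0. Factor out: x = 19^2 · u with u = 5/3 a unit in ℤ_19. Expand u iteratively via a_{v+i} = u_i mod 19, u_{i+1} = (u_i − a_{v+i})/19:
  u_0 = 5/3;  a_2 = 8;  u_1 = (u_0 − 8)/19 = -1/3
  u_1 = -1/3;  a_3 = 6;  u_2 = (u_1 − 6)/19 = -1/3
Digits: (0, 0, 8, 6).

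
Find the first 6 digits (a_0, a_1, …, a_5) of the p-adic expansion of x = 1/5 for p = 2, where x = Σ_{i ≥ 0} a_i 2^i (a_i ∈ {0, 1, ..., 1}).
(a_0, …, a_5) = (1, 0, 1, 1, 0, 0)

v_2(1/5) = 0 (numerator and denominator both coprime to 2), so x ∈ ℤ_2^×. Compute digits iteratively via a_i = x_i mod 2, x_{i+1} = (x_i − a_i)/2, with x_0 = x:
  x_0 = 1/5;  a_0 = 1;  x_1 = (x_0 − 1)/2 = -2/5
  x_1 = -2/5;  a_1 = 0;  x_2 = (x_1 − 0)/2 = -1/5
  x_2 = -1/5;  a_2 = 1;  x_3 = (x_2 − 1)/2 = -3/5
  x_3 = -3/5;  a_3 = 1;  x_4 = (x_3 − 1)/2 = -4/5
  x_4 = -4/5;  a_4 = 0;  x_5 = (x_4 − 0)/2 = -2/5
  x_5 = -2/5;  a_5 = 0;  x_6 = (x_5 − 0)/2 = -1/5
Digits: (1, 0, 1, 1, 0, 0).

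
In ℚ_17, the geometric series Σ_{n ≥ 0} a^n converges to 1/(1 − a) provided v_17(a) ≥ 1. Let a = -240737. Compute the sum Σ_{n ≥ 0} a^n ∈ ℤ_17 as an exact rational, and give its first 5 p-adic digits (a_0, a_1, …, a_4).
Σ a^n = 1/(1 − a) = 1/240738;  first 5 digits = (1, 0, 0, 2, 14)

v_17(a) = 3 ≥ 1, so the series converges in ℤ_17 to 1/(1 − a) = 1/(1 − (-240737)) = 1/240738. Expand this rational in ℤ_17: compute digits iteratively via d_i = x_i mod 17, x_{i+1} = (x_i − d_i)/17. The first 5 digits are (1, 0, 0, 2, 14).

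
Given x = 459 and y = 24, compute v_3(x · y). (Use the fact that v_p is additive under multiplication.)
v_3(11016) = 4

v_p(x) = 3 (factor: 459 = 3^3 · 17); v_p(y) = 1 (factor: 24 = 3^1 · 8). Additivity: v_p(xy) = v_p(x) + v_p(y) = 3 + 1 = 4. (Direct check: xy = 11016 = 3^4 · (136).)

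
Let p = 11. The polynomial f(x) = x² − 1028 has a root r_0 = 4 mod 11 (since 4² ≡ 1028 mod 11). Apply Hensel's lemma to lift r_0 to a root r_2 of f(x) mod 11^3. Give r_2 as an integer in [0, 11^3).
r_2 = 917 (mod 1331)

Hensel's recurrence: r_{i+1} = r_i − f(r_i)·(f′(r_i))^{-1} mod 11^{i+2}, with f′(x) = 2x. Iterate:
  r_0 = 4 (mod 11)
  r_1 = 70 (mod 121)
  r_2 = 917 (mod 1331)
Final: r_2 = 917, and one checks f(r_2) ≡ 0 mod 11^3.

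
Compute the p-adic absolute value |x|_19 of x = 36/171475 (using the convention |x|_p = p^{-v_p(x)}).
|36/171475|_19 = 6859

Step 1 — compute v_19(x) by factoring powers of 19 out of the numerator and denominator: v_19(36/171475) = -3. Step 2 — apply |x|_p = p^{-v_p(x)} = 19^{3} = 6859.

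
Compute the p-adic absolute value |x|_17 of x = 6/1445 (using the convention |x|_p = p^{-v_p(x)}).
|6/1445|_17 = 289

Step 1 — compute v_17(x) by factoring powers of 17 out of the numerator and denominator: v_17(6/1445) = -2. Step 2 — apply |x|_p = p^{-v_p(x)} = 17^{2} = 289.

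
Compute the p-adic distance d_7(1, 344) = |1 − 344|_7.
d_7(1, 344) = 1/343

Step 1 — x − y = 1 − 344 = -343. Step 2 — v_7(-343) = 3 (factor: -343 = −(7^3 · 1); the sign does not affect v_p). Step 3 — |x − y|_7 = 7^{-3} = 1/343.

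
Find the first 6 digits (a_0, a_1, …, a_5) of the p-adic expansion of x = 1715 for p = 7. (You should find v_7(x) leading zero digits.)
(a_0, …, a_5) = (0, 0, 0, 5, 0, 0)

v_7(1715) = 3, so a_0 = ... = a_2 = 0. Factor out: x = 7^3 · u with u = 5 a unit in ℤ_7. Expand u iteratively via a_{v+i} = u_i mod 7, u_{i+1} = (u_i − a_{v+i})/7:
  u_0 = 5;  a_3 = 5;  u_1 = (u_0 − 5)/7 = 0
  u_1 = 0;  a_4 = 0;  u_2 = (u_1 − 0)/7 = 0
  u_2 = 0;  a_5 = 0;  u_3 = (u_2 − 0)/7 = 0
Digits: (0, 0, 0, 5, 0, 0).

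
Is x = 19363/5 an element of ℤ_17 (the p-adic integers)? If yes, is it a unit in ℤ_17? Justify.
x ∈ ℤ_17 but not a unit; v_17(x) = 2 > 0

ℤ_17 = {x ∈ ℚ_17 : v_17(x) ≥ 0} and ℤ_17^× = {x ∈ ℤ_17 : v_17(x) = 0}. Here v_17(19363/5) = v_17(num) − v_17(den) = 2; compare against these criteria.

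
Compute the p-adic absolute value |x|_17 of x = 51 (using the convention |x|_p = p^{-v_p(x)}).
|51|_17 = 1/17

Step 1 — compute v_17(x) by factoring powers of 17 out of the numerator and denominator: v_17(51) = 1. Step 2 — apply |x|_p = p^{-v_p(x)} = 17^{-1} = 1/17.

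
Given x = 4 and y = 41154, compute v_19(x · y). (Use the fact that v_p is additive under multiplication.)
v_19(164616) = 3

v_p(x) = 0 (factor: 4 = 19^0 · 4); v_p(y) = 3 (factor: 41154 = 19^3 · 6). Additivity: v_p(xy) = v_p(x) + v_p(y) = 0 + 3 = 3. (Direct check: xy = 164616 = 19^3 · (24).)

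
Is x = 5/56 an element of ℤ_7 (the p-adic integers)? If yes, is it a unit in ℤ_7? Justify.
x ∉ ℤ_7 (v_7(x) = -1 < 0)

ℤ_7 = {x ∈ ℚ_7 : v_7(x) ≥ 0} and ℤ_7^× = {x ∈ ℤ_7 : v_7(x) = 0}. Here v_7(5/56) = v_7(num) − v_7(den) = -1; compare against these criteria.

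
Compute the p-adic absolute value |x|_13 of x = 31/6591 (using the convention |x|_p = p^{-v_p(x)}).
|31/6591|_13 = 2197

Step 1 — compute v_13(x) by factoring powers of 13 out of the numerator and denominator: v_13(31/6591) = -3. Step 2 — apply |x|_p = p^{-v_p(x)} = 13^{3} = 2197.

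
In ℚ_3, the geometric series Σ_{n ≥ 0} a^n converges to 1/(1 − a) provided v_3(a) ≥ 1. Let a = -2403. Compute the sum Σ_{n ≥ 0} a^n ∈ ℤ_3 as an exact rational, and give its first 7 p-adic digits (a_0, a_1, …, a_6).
Σ a^n = 1/(1 − a) = 1/2404;  first 7 digits = (1, 0, 0, 1, 0, 2, 0)

v_3(a) = 3 ≥ 1, so the series converges in ℤ_3 to 1/(1 − a) = 1/(1 − (-2403)) = 1/2404. Expand this rational in ℤ_3: compute digits iteratively via d_i = x_i mod 3, x_{i+1} = (x_i − d_i)/3. The first 7 digits are (1, 0, 0, 1, 0, 2, 0).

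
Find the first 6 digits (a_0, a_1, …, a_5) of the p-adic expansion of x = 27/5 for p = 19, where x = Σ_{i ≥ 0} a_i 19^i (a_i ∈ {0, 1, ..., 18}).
(a_0, …, a_5) = (13, 11, 7, 11, 7, 11)

v_19(27/5) = 0 (numerator and denominator both coprime to 19), so x ∈ ℤ_19^×. Compute digits iteratively via a_i = x_i mod 19, x_{i+1} = (x_i − a_i)/19, with x_0 = x:
  x_0 = 27/5;  a_0 = 13;  x_1 = (x_0 − 13)/19 = -2/5
  x_1 = -2/5;  a_1 = 11;  x_2 = (x_1 − 11)/19 = -3/5
  x_2 = -3/5;  a_2 = 7;  x_3 = (x_2 − 7)/19 = -2/5
  x_3 = -2/5;  a_3 = 11;  x_4 = (x_3 − 11)/19 = -3/5
  x_4 = -3/5;  a_4 = 7;  x_5 = (x_4 − 7)/19 = -2/5
  x_5 = -2/5;  a_5 = 11;  x_6 = (x_5 − 11)/19 = -3/5
Digits: (13, 11, 7, 11, 7, 11).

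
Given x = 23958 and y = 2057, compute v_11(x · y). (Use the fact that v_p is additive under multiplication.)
v_11(49281606) = 5

v_p(x) = 3 (factor: 23958 = 11^3 · 18); v_p(y) = 2 (factor: 2057 = 11^2 · 17). Additivity: v_p(xy) = v_p(x) + v_p(y) = 3 + 2 = 5. (Direct check: xy = 49281606 = 11^5 · (306).)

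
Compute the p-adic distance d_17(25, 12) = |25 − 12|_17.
d_17(25, 12) = 1

Step 1 — x − y = 25 − 12 = 13. Step 2 — v_17(13) = 0 (factor: 13 = (17^0 · 13); the sign does not affect v_p). Step 3 — |x − y|_17 = 17^{0} = 1.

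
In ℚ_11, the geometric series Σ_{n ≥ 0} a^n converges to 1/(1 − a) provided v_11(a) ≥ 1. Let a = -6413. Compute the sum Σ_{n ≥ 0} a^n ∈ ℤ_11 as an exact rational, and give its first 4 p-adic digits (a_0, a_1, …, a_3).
Σ a^n = 1/(1 − a) = 1/6414;  first 4 digits = (1, 0, 2, 6)

v_11(a) = 2 ≥ 1, so the series converges in ℤ_11 to 1/(1 − a) = 1/(1 − (-6413)) = 1/6414. Expand this rational in ℤ_11: compute digits iteratively via d_i = x_i mod 11, x_{i+1} = (x_i − d_i)/11. The first 4 digits are (1, 0, 2, 6).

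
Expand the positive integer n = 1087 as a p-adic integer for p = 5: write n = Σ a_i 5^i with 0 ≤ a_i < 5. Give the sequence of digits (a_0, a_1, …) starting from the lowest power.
(a_0, a_1, …) = (2, 2, 3, 3, 1)

Repeated division by 5 gives the digits low-to-high: 1087 = 2 + 2·5^1 + 3·5^2 + 3·5^3 + 1·5^4. Digit sequence: (2, 2, 3, 3, 1).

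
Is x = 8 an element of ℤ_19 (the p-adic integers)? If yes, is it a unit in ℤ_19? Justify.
x ∈ ℤ_19^× (unit); v_19(x) = 0

ℤ_19 = {x ∈ ℚ_19 : v_19(x) ≥ 0} and ℤ_19^× = {x ∈ ℤ_19 : v_19(x) = 0}. Here v_19(8) = v_19(num) − v_19(den) = 0; compare against these criteria.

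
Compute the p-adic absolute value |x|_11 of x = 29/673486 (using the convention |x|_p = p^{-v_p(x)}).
|29/673486|_11 = 14641

Step 1 — compute v_11(x) by factoring powers of 11 out of the numerator and denominator: v_11(29/673486) = -4. Step 2 — apply |x|_p = p^{-v_p(x)} = 11^{4} = 14641.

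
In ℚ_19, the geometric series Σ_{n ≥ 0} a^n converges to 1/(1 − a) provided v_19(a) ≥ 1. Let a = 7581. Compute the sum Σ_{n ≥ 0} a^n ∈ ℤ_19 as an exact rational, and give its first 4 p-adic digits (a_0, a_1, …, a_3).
Σ a^n = 1/(1 − a) = -1/7580;  first 4 digits = (1, 0, 2, 1)

v_19(a) = 2 ≥ 1, so the series converges in ℤ_19 to 1/(1 − a) = 1/(1 − 7581) = -1/7580. Expand this rational in ℤ_19: compute digits iteratively via d_i = x_i mod 19, x_{i+1} = (x_i − d_i)/19. The first 4 digits are (1, 0, 2, 1).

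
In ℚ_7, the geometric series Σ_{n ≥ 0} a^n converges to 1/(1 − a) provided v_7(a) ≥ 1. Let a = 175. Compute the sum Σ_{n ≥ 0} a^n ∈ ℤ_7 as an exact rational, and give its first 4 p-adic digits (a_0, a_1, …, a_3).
Σ a^n = 1/(1 − a) = -1/174;  first 4 digits = (1, 4, 5, 6)

v_7(a) = 1 ≥ 1, so the series converges in ℤ_7 to 1/(1 − a) = 1/(1 − 175) = -1/174. Expand this rational in ℤ_7: compute digits iteratively via d_i = x_i mod 7, x_{i+1} = (x_i − d_i)/7. The first 4 digits are (1, 4, 5, 6).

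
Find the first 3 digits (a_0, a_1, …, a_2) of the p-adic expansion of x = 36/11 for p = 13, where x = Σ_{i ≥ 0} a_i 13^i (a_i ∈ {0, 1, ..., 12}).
(a_0, …, a_2) = (8, 2, 1)

v_13(36/11) = 0 (numerator and denominator both coprime to 13), so x ∈ ℤ_13^×. Compute digits iteratively via a_i = x_i mod 13, x_{i+1} = (x_i − a_i)/13, with x_0 = x:
  x_0 = 36/11;  a_0 = 8;  x_1 = (x_0 − 8)/13 = -4/11
  x_1 = -4/11;  a_1 = 2;  x_2 = (x_1 − 2)/13 = -2/11
  x_2 = -2/11;  a_2 = 1;  x_3 = (x_2 − 1)/13 = -1/11
Digits: (8, 2, 1).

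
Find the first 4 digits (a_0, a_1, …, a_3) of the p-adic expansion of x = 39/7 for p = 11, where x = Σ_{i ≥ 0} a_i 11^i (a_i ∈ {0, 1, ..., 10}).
(a_0, …, a_3) = (4, 8, 4, 9)

v_11(39/7) = 0 (numerator and denominator both coprime to 11), so x ∈ ℤ_11^×. Compute digits iteratively via a_i = x_i mod 11, x_{i+1} = (x_i − a_i)/11, with x_0 = x:
  x_0 = 39/7;  a_0 = 4;  x_1 = (x_0 − 4)/11 = 1/7
  x_1 = 1/7;  a_1 = 8;  x_2 = (x_1 − 8)/11 = -5/7
  x_2 = -5/7;  a_2 = 4;  x_3 = (x_2 − 4)/11 = -3/7
  x_3 = -3/7;  a_3 = 9;  x_4 = (x_3 − 9)/11 = -6/7
Digits: (4, 8, 4, 9).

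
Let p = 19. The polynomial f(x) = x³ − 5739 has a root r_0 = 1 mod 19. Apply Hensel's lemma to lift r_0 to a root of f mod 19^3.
r_2 = 229 (mod 6859)

Hensel: r_{i+1} = r_i − f(r_i)/f′(r_i) mod 19^{i+2}, where f′(x) = 3x². Iterate:
  r_0 = 1 (mod 19)
  r_1 = 229 (mod 361)
  r_2 = 229 (mod 6859)
Final: r = 229 with f(r) ≡ 0 mod 19^3.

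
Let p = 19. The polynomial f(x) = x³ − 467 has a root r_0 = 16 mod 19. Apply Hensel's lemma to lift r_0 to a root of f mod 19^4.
r_3 = 120001 (mod 130321)

Hensel: r_{i+1} = r_i − f(r_i)/f′(r_i) mod 19^{i+2}, where f′(x) = 3x². Iterate:
  r_0 = 16 (mod 19)
  r_1 = 149 (mod 361)
  r_2 = 3398 (mod 6859)
  r_3 = 120001 (mod 130321)
Final: r = 120001 with f(r) ≡ 0 mod 19^4.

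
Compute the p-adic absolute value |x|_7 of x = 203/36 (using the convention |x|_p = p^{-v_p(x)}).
|203/36|_7 = 1/7

Step 1 — compute v_7(x) by factoring powers of 7 out of the numerator and denominator: v_7(203/36) = 1. Step 2 — apply |x|_p = p^{-v_p(x)} = 7^{-1} = 1/7.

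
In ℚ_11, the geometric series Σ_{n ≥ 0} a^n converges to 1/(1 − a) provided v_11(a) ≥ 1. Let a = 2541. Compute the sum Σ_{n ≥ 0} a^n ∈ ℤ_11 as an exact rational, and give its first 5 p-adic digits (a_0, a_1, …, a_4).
Σ a^n = 1/(1 − a) = -1/2540;  first 5 digits = (1, 0, 10, 1, 1)

v_11(a) = 2 ≥ 1, so the series converges in ℤ_11 to 1/(1 − a) = 1/(1 − 2541) = -1/2540. Expand this rational in ℤ_11: compute digits iteratively via d_i = x_i mod 11, x_{i+1} = (x_i − d_i)/11. The first 5 digits are (1, 0, 10, 1, 1).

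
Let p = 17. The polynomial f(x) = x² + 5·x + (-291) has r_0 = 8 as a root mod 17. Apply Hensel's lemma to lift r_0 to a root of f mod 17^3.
r_2 = 2150 (mod 4913)

Hensel: r_{i+1} = r_i − f(r_i)·(f′(r_i))^{-1} mod 17^{i+2}, f′(x) = 2x + 5. Iterate:
  r_0 = 8 (mod 17)
  r_1 = 127 (mod 289)
  r_2 = 2150 (mod 4913)
Final: r = 2150 satisfies f(r) ≡ 0 mod 17^3.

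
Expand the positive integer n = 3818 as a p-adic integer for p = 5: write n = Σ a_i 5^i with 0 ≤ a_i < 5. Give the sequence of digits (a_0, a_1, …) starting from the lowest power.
(a_0, a_1, …) = (3, 3, 2, 0, 1, 1)

Repeated division by 5 gives the digits low-to-high: 3818 = 3 + 3·5^1 + 2·5^2 + 1·5^4 + 1·5^5. Digit sequence: (3, 3, 2, 0, 1, 1).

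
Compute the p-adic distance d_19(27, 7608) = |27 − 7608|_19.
d_19(27, 7608) = 1/361

Step 1 — x − y = 27 − 7608 = -7581. Step 2 — v_19(-7581) = 2 (factor: -7581 = −(19^2 · 21); the sign does not affect v_p). Step 3 — |x − y|_19 = 19^{-2} = 1/361.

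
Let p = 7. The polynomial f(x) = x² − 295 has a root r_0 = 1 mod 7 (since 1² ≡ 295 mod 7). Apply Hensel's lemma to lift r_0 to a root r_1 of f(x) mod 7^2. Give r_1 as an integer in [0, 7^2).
r_1 = 1 (mod 49)

Hensel's recurrence: r_{i+1} = r_i − f(r_i)·(f′(r_i))^{-1} mod 7^{i+2}, with f′(x) = 2x. Iterate:
  r_0 = 1 (mod 7)
  r_1 = 1 (mod 49)
Final: r_1 = 1, and one checks f(r_1) ≡ 0 mod 7^2.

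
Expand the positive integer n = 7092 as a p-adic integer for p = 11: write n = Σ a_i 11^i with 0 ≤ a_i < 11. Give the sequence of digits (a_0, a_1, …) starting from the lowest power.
(a_0, a_1, …) = (8, 6, 3, 5)

Repeated division by 11 gives the digits low-to-high: 7092 = 8 + 6·11^1 + 3·11^2 + 5·11^3. Digit sequence: (8, 6, 3, 5).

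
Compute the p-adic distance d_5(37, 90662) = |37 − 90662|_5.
d_5(37, 90662) = 1/3125

Step 1 — x − y = 37 − 90662 = -90625. Step 2 — v_5(-90625) = 5 (factor: -90625 = −(5^5 · 29); the sign does not affect v_p). Step 3 — |x − y|_5 = 5^{-5} = 1/3125.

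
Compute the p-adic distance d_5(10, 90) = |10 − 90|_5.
d_5(10, 90) = 1/5

Step 1 — x − y = 10 − 90 = -80. Step 2 — v_5(-80) = 1 (factor: -80 = −(5^1 · 16); the sign does not affect v_p). Step 3 — |x − y|_5 = 5^{-1} = 1/5.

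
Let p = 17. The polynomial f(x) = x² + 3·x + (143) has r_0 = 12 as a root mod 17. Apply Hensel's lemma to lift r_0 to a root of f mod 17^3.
r_2 = 2205 (mod 4913)

Hensel: r_{i+1} = r_i − f(r_i)·(f′(r_i))^{-1} mod 17^{i+2}, f′(x) = 2x + 3. Iterate:
  r_0 = 12 (mod 17)
  r_1 = 182 (mod 289)
  r_2 = 2205 (mod 4913)
Final: r = 2205 satisfies f(r) ≡ 0 mod 17^3.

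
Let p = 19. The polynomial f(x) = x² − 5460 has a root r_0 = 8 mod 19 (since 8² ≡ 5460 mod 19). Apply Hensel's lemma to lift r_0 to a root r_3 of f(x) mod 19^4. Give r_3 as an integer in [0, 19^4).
r_3 = 26969 (mod 130321)

Hensel's recurrence: r_{i+1} = r_i − f(r_i)·(f′(r_i))^{-1} mod 19^{i+2}, with f′(x) = 2x. Iterate:
  r_0 = 8 (mod 19)
  r_1 = 255 (mod 361)
  r_2 = 6392 (mod 6859)
  r_3 = 26969 (mod 130321)
Final: r_3 = 26969, and one checks f(r_3) ≡ 0 mod 19^4.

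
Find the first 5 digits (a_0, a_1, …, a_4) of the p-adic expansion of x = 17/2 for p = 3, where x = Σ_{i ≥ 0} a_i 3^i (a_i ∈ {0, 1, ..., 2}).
(a_0, …, a_4) = (1, 1, 2, 1, 1)

v_3(17/2) = 0 (numerator and denominator both coprime to 3), so x ∈ ℤ_3^×. Compute digits iteratively via a_i = x_i mod 3, x_{i+1} = (x_i − a_i)/3, with x_0 = x:
  x_0 = 17/2;  a_0 = 1;  x_1 = (x_0 − 1)/3 = 5/2
  x_1 = 5/2;  a_1 = 1;  x_2 = (x_1 − 1)/3 = 1/2
  x_2 = 1/2;  a_2 = 2;  x_3 = (x_2 − 2)/3 = -1/2
  x_3 = -1/2;  a_3 = 1;  x_4 = (x_3 − 1)/3 = -1/2
  x_4 = -1/2;  a_4 = 1;  x_5 = (x_4 − 1)/3 = -1/2
Digits: (1, 1, 2, 1, 1).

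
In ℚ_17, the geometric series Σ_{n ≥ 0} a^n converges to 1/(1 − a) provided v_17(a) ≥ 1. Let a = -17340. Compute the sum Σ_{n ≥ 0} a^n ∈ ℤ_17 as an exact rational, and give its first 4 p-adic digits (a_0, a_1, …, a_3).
Σ a^n = 1/(1 − a) = 1/17341;  first 4 digits = (1, 0, 8, 13)

v_17(a) = 2 ≥ 1, so the series converges in ℤ_17 to 1/(1 − a) = 1/(1 − (-17340)) = 1/17341. Expand this rational in ℤ_17: compute digits iteratively via d_i = x_i mod 17, x_{i+1} = (x_i − d_i)/17. The first 4 digits are (1, 0, 8, 13).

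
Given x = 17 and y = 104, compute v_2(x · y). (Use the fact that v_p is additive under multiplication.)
v_2(1768) = 3

v_p(x) = 0 (factor: 17 = 2^0 · 17); v_p(y) = 3 (factor: 104 = 2^3 · 13). Additivity: v_p(xy) = v_p(x) + v_p(y) = 0 + 3 = 3. (Direct check: xy = 1768 = 2^3 · (221).)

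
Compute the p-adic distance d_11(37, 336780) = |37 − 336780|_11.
d_11(37, 336780) = 1/14641

Step 1 — x − y = 37 − 336780 = -336743. Step 2 — v_11(-336743) = 4 (factor: -336743 = −(11^4 · 23); the sign does not affect v_p). Step 3 — |x − y|_11 = 11^{-4} = 1/14641.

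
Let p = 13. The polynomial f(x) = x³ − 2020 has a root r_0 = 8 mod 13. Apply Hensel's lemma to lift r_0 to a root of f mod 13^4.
r_3 = 17025 (mod 28561)

Hensel: r_{i+1} = r_i − f(r_i)/f′(r_i) mod 13^{i+2}, where f′(x) = 3x². Iterate:
  r_0 = 8 (mod 13)
  r_1 = 125 (mod 169)
  r_2 = 1646 (mod 2197)
  r_3 = 17025 (mod 28561)
Final: r = 17025 with f(r) ≡ 0 mod 13^4.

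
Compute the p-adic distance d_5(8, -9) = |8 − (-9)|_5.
d_5(8, -9) = 1

Step 1 — x − y = 8 − (-9) = 17. Step 2 — v_5(17) = 0 (factor: 17 = (5^0 · 17); the sign does not affect v_p). Step 3 — |x − y|_5 = 5^{0} = 1.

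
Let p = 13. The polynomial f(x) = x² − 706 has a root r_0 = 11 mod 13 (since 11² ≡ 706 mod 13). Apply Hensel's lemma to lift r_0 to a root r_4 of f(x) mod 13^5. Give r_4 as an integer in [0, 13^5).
r_4 = 222142 (mod 371293)

Hensel's recurrence: r_{i+1} = r_i − f(r_i)·(f′(r_i))^{-1} mod 13^{i+2}, with f′(x) = 2x. Iterate:
  r_0 = 11 (mod 13)
  r_1 = 76 (mod 169)
  r_2 = 245 (mod 2197)
  r_3 = 22215 (mod 28561)
  r_4 = 222142 (mod 371293)
Final: r_4 = 222142, and one checks f(r_4) ≡ 0 mod 13^5.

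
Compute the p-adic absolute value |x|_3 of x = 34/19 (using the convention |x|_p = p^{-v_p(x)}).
|34/19|_3 = 1

Step 1 — compute v_3(x) by factoring powers of 3 out of the numerator and denominator: v_3(34/19) = 0. Step 2 — apply |x|_p = p^{-v_p(x)} = 3^{0} = 1.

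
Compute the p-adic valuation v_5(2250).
v_5(2250) = 3

v_5(n) is the largest exponent k such that 5^k divides n. Factor out: 2250 = 5^3 · 18. (Sign doesn't affect v_p.) So v_5(2250) = 3.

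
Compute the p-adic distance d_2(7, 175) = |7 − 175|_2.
d_2(7, 175) = 1/8

Step 1 — x − y = 7 − 175 = -168. Step 2 — v_2(-168) = 3 (factor: -168 = −(2^3 · 21); the sign does not affect v_p). Step 3 — |x − y|_2 = 2^{-3} = 1/8.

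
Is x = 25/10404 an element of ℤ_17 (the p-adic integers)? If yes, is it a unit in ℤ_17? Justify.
x ∉ ℤ_17 (v_17(x) = -2 < 0)

ℤ_17 = {x ∈ ℚ_17 : v_17(x) ≥ 0} and ℤ_17^× = {x ∈ ℤ_17 : v_17(x) = 0}. Here v_17(25/10404) = v_17(num) − v_17(den) = -2; compare against these criteria.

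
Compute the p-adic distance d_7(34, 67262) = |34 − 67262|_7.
d_7(34, 67262) = 1/16807

Step 1 — x − y = 34 − 67262 = -67228. Step 2 — v_7(-67228) = 5 (factor: -67228 = −(7^5 · 4); the sign does not affect v_p). Step 3 — |x − y|_7 = 7^{-5} = 1/16807.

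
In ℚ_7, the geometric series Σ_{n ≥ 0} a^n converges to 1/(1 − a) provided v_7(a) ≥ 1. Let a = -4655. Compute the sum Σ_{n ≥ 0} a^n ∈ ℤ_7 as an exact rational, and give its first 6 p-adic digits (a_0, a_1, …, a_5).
Σ a^n = 1/(1 − a) = 1/4656;  first 6 digits = (1, 0, 3, 0, 0, 1)

v_7(a) = 2 ≥ 1, so the series converges in ℤ_7 to 1/(1 − a) = 1/(1 − (-4655)) = 1/4656. Expand this rational in ℤ_7: compute digits iteratively via d_i = x_i mod 7, x_{i+1} = (x_i − d_i)/7. The first 6 digits are (1, 0, 3, 0, 0, 1).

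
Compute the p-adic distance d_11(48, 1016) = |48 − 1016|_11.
d_11(48, 1016) = 1/121

Step 1 — x − y = 48 − 1016 = -968. Step 2 — v_11(-968) = 2 (factor: -968 = −(11^2 · 8); the sign does not affect v_p). Step 3 — |x − y|_11 = 11^{-2} = 1/121.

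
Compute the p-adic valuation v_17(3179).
v_17(3179) = 2

v_17(n) is the largest exponent k such that 17^k divides n. Factor out: 3179 = 17^2 · 11. (Sign doesn't affect v_p.) So v_17(3179) = 2.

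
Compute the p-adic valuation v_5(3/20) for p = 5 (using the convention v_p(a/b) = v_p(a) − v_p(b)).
v_5(3/20) = -1

Factor powers of 5 from the numerator and denominator of the reduced fraction: 3 = 5^0 · 3 and 20 = 5^1 · 4. Apply v_p(a/b) = v_p(a) − v_p(b): v_5(3/20) = 0 − 1 = -1.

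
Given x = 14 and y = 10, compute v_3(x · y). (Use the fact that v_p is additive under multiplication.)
v_3(140) = 0

v_p(x) = 0 (factor: 14 = 3^0 · 14); v_p(y) = 0 (factor: 10 = 3^0 · 10). Additivity: v_p(xy) = v_p(x) + v_p(y) = 0 + 0 = 0. (Direct check: xy = 140 = 3^0 · (140).)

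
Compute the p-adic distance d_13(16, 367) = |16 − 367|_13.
d_13(16, 367) = 1/13

Step 1 — x − y = 16 − 367 = -351. Step 2 — v_13(-351) = 1 (factor: -351 = −(13^1 · 27); the sign does not affect v_p). Step 3 — |x − y|_13 = 13^{-1} = 1/13.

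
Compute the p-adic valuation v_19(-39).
v_19(-39) = 0

v_19(n) is the largest exponent k such that 19^k divides n. Factor out: -39 = -19^0 · 39. (Sign doesn't affect v_p.) So v_19(-39) = 0.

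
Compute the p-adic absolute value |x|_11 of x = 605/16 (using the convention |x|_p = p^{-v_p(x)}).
|605/16|_11 = 1/121

Step 1 — compute v_11(x) by factoring powers of 11 out of the numerator and denominator: v_11(605/16) = 2. Step 2 — apply |x|_p = p^{-v_p(x)} = 11^{-2} = 1/121.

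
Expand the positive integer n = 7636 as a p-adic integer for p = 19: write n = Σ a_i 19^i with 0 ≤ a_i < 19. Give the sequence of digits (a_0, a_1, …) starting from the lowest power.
(a_0, a_1, …) = (17, 2, 2, 1)

Repeated division by 19 gives the digits low-to-high: 7636 = 17 + 2·19^1 + 2·19^2 + 1·19^3. Digit sequence: (17, 2, 2, 1).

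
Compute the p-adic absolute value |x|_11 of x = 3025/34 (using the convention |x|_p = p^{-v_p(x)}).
|3025/34|_11 = 1/121

Step 1 — compute v_11(x) by factoring powers of 11 out of the numerator and denominator: v_11(3025/34) = 2. Step 2 — apply |x|_p = p^{-v_p(x)} = 11^{-2} = 1/121.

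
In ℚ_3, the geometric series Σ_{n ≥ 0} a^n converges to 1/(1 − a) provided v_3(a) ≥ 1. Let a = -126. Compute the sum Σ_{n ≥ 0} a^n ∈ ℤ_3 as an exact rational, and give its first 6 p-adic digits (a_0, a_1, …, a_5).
Σ a^n = 1/(1 − a) = 1/127;  first 6 digits = (1, 0, 1, 1, 2, 1)

v_3(a) = 2 ≥ 1, so the series converges in ℤ_3 to 1/(1 − a) = 1/(1 − (-126)) = 1/127. Expand this rational in ℤ_3: compute digits iteratively via d_i = x_i mod 3, x_{i+1} = (x_i − d_i)/3. The first 6 digits are (1, 0, 1, 1, 2, 1).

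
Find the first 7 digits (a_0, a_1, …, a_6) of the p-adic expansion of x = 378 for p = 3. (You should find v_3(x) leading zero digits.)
(a_0, …, a_6) = (0, 0, 0, 2, 1, 1, 0)

v_3(378) = 3, so a_0 = ... = a_2 = 0. Factor out: x = 3^3 · u with u = 14 a unit in ℤ_3. Expand u iteratively via a_{v+i} = u_i mod 3, u_{i+1} = (u_i − a_{v+i})/3:
  u_0 = 14;  a_3 = 2;  u_1 = (u_0 − 2)/3 = 4
  u_1 = 4;  a_4 = 1;  u_2 = (u_1 − 1)/3 = 1
  u_2 = 1;  a_5 = 1;  u_3 = (u_2 − 1)/3 = 0
  u_3 = 0;  a_6 = 0;  u_4 = (u_3 − 0)/3 = 0
Digits: (0, 0, 0, 2, 1, 1, 0).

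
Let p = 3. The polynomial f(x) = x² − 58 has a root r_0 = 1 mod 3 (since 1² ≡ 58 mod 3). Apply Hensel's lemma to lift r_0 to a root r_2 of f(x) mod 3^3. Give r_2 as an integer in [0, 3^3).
r_2 = 25 (mod 27)

Hensel's recurrence: r_{i+1} = r_i − f(r_i)·(f′(r_i))^{-1} mod 3^{i+2}, with f′(x) = 2x. Iterate:
  r_0 = 1 (mod 3)
  r_1 = 7 (mod 9)
  r_2 = 25 (mod 27)
Final: r_2 = 25, and one checks f(r_2) ≡ 0 mod 3^3.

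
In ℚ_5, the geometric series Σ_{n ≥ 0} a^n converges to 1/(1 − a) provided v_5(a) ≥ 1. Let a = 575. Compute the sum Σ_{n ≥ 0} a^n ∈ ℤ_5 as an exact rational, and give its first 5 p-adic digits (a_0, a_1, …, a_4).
Σ a^n = 1/(1 − a) = -1/574;  first 5 digits = (1, 0, 3, 4, 4)

v_5(a) = 2 ≥ 1, so the series converges in ℤ_5 to 1/(1 − a) = 1/(1 − 575) = -1/574. Expand this rational in ℤ_5: compute digits iteratively via d_i = x_i mod 5, x_{i+1} = (x_i − d_i)/5. The first 5 digits are (1, 0, 3, 4, 4).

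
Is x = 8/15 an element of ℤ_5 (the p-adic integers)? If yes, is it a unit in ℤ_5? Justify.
x ∉ ℤ_5 (v_5(x) = -1 < 0)

ℤ_5 = {x ∈ ℚ_5 : v_5(x) ≥ 0} and ℤ_5^× = {x ∈ ℤ_5 : v_5(x) = 0}. Here v_5(8/15) = v_5(num) − v_5(den) = -1; compare against these criteria.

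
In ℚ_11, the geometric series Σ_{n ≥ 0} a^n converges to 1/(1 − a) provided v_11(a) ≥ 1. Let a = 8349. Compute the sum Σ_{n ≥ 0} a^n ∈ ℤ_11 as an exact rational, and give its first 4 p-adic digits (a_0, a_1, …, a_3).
Σ a^n = 1/(1 − a) = -1/8348;  first 4 digits = (1, 0, 3, 6)

v_11(a) = 2 ≥ 1, so the series converges in ℤ_11 to 1/(1 − a) = 1/(1 − 8349) = -1/8348. Expand this rational in ℤ_11: compute digits iteratively via d_i = x_i mod 11, x_{i+1} = (x_i − d_i)/11. The first 4 digits are (1, 0, 3, 6).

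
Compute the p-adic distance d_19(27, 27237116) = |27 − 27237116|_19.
d_19(27, 27237116) = 1/2476099

Step 1 — x − y = 27 − 27237116 = -27237089. Step 2 — v_19(-27237089) = 5 (factor: -27237089 = −(19^5 · 11); the sign does not affect v_p). Step 3 — |x − y|_19 = 19^{-5} = 1/2476099.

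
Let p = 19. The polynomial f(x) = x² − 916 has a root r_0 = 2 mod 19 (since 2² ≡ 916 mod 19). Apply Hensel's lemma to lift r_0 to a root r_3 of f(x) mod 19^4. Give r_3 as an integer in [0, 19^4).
r_3 = 35247 (mod 130321)

Hensel's recurrence: r_{i+1} = r_i − f(r_i)·(f′(r_i))^{-1} mod 19^{i+2}, with f′(x) = 2x. Iterate:
  r_0 = 2 (mod 19)
  r_1 = 230 (mod 361)
  r_2 = 952 (mod 6859)
  r_3 = 35247 (mod 130321)
Final: r_3 = 35247, and one checks f(r_3) ≡ 0 mod 19^4.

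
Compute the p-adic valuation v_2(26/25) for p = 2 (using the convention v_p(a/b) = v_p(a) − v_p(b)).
v_2(26/25) = 1

Factor powers of 2 from the numerator and denominator of the reduced fraction: 26 = 2^1 · 13 and 25 = 2^0 · 25. Apply v_p(a/b) = v_p(a) − v_p(b): v_2(26/25) = 1 − 0 = 1.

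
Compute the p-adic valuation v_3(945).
v_3(945) = 3

v_3(n) is the largest exponent k such that 3^k divides n. Factor out: 945 = 3^3 · 35. (Sign doesn't affect v_p.) So v_3(945) = 3.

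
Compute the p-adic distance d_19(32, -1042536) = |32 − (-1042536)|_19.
d_19(32, -1042536) = 1/130321

Step 1 — x − y = 32 − (-1042536) = 1042568. Step 2 — v_19(1042568) = 4 (factor: 1042568 = (19^4 · 8); the sign does not affect v_p). Step 3 — |x − y|_19 = 19^{-4} = 1/130321.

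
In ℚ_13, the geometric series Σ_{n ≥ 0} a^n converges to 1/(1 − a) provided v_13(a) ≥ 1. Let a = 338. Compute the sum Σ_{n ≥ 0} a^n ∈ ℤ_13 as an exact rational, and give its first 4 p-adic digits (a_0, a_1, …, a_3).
Σ a^n = 1/(1 − a) = -1/337;  first 4 digits = (1, 0, 2, 0)

v_13(a) = 2 ≥ 1, so the series converges in ℤ_13 to 1/(1 − a) = 1/(1 − 338) = -1/337. Expand this rational in ℤ_13: compute digits iteratively via d_i = x_i mod 13, x_{i+1} = (x_i − d_i)/13. The first 4 digits are (1, 0, 2, 0).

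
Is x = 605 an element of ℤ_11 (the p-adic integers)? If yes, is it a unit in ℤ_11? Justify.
x ∈ ℤ_11 but not a unit; v_11(x) = 2 > 0

ℤ_11 = {x ∈ ℚ_11 : v_11(x) ≥ 0} and ℤ_11^× = {x ∈ ℤ_11 : v_11(x) = 0}. Here v_11(605) = v_11(num) − v_11(den) = 2; compare against these criteria.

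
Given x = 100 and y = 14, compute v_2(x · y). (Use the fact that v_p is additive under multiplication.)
v_2(1400) = 3

v_p(x) = 2 (factor: 100 = 2^2 · 25); v_p(y) = 1 (factor: 14 = 2^1 · 7). Additivity: v_p(xy) = v_p(x) + v_p(y) = 2 + 1 = 3. (Direct check: xy = 1400 = 2^3 · (175).)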